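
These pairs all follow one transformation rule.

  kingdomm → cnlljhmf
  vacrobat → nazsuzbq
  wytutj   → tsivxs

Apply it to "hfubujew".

Rule — shift every letter 1 place backward in the alphabet (wrapping around), then swap the front and back halves of the string.
Applying both steps to "hfubujew": "getatidv", then "tidvgeta".

tidvgeta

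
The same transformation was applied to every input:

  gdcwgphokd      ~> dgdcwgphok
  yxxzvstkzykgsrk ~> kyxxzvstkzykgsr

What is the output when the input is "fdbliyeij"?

jfdbliyei

Looking at the pairs, the operation is to move the last character to the front.
"fdbliyeij" → "jfdbliyei".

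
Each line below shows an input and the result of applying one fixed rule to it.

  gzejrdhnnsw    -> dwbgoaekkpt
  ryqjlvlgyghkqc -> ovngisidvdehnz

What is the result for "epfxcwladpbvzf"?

bmcuztixamyswc

The pattern: shift every letter 3 places backward in the alphabet (wrapping around).
Doing the same to "epfxcwladpbvzf": "bmcuztixamyswc".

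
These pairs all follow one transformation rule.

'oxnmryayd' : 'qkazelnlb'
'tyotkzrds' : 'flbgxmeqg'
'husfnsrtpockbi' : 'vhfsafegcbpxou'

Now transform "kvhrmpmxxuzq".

Looking at the pairs, the operation is to swap the first and last characters, then shift every letter 13 places forward in the alphabet (wrapping around) — i.e. ROT13.
Starting from "kvhrmpmxxuzq": after the first operation, "qvhrmpmxxuzk"; after the second, "diuezczkkhmx".

diuezczkkhmx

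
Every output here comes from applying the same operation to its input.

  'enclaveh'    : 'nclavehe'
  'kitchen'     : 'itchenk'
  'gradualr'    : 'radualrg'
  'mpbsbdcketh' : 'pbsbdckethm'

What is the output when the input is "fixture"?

ixturef

Each output is the input with this applied: move the first character to the end.
"fixture" → "ixturef".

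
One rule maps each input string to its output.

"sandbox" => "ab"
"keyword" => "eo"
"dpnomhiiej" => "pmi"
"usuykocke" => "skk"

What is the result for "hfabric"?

fr

Rule — keep one character in every 3, starting at position 2 (positions 2nd, 5th, 8th, ...).
So "hfabric" becomes "fr".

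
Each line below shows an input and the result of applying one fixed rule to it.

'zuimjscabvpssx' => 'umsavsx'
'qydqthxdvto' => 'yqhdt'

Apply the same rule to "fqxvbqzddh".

qvqdh

Each output is the input with this applied: keep every other character starting from the second (positions 2nd, 4th, 6th, ...).
Doing the same to "fqxvbqzddh": "qvqdh".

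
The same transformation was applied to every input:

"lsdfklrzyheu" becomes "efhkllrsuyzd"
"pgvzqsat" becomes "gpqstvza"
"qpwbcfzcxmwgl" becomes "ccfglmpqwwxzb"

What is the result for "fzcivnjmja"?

The rule is to sort the characters into alphabetical order, then move the first character to the end.
For "fzcivnjmja", step one produces "acfijjmnvz"; step two turns that into "cfijjmnvza".

cfijjmnvza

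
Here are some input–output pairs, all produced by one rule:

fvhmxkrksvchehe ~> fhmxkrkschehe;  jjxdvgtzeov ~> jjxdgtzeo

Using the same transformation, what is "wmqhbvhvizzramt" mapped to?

Each output is the input with this applied: remove every "v".
For "wmqhbvhvizzramt" the result is "wmqhbhizzramt".

wmqhbhizzramt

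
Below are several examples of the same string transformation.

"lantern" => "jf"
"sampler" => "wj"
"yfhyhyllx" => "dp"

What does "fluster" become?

The rule is to shift every letter 8 places backward in the alphabet (wrapping around), then keep only the last 2 characters.
"fluster" → "xdmklwj" → "wj".

wj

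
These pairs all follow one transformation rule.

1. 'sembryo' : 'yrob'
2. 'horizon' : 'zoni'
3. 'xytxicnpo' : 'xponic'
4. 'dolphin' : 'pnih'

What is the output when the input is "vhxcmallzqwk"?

zwqmllkca

The rule is to delete the first 3 characters, then sort the characters into reverse alphabetical order.
"vhxcmallzqwk" → "cmallzqwk" → "zwqmllkca".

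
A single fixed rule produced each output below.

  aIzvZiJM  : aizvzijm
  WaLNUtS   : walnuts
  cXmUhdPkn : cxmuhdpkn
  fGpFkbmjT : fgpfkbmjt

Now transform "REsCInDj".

Rule — convert every letter to lowercase.
Applying that to "REsCInDj" gives "rescindj".

rescindj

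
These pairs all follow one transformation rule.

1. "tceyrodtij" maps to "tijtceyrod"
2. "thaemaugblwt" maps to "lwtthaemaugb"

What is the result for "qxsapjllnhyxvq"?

xvqqxsapjllnhy

The rule is to move the last 3 characters to the front (rotate right by 3).
Doing the same to "qxsapjllnhyxvq": "xvqqxsapjllnhy".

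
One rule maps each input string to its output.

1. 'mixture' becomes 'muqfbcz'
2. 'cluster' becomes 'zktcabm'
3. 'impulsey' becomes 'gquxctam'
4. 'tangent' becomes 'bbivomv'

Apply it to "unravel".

tcvzidm

Looking at the pairs, the operation is to shift every letter 8 places forward in the alphabet (wrapping around), then move the last character to the front.
Starting from "unravel": after the first operation, "cvzidmt"; after the second, "tcvzidm".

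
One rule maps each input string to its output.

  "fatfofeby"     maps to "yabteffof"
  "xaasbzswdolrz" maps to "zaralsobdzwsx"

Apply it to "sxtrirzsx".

In each case the input is transformed by: take characters alternately from the front and the back (1st, last, 2nd, 2nd-last, ...), then move the first character to the end.
On "sxtrirzsx": the first step gives "sxxstzrri", and the second then gives "xxstzrris".

xxstzrris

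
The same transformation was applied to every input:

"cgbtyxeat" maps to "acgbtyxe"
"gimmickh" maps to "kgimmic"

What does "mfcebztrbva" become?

vmfcebztrb

Rule — delete the last character, then move the last character to the front.
Working it through for "mfcebztrbva": intermediate "mfcebztrbv", final "vmfcebztrb".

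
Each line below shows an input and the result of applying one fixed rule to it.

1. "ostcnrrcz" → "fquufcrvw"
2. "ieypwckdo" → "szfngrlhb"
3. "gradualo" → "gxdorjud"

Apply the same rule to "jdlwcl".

zfomgo

What's happening: move the first 3 characters to the end (rotate left by 3), then shift every letter 3 places forward in the alphabet (wrapping around).
Starting from "jdlwcl": after the first operation, "wcljdl"; after the second, "zfomgo".
(Check on "ostcnrrcz": → "cnrrczost" → "fquufcrvw" ✓)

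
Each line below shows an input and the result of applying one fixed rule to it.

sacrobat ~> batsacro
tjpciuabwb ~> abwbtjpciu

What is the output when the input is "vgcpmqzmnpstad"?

npstadvgcpmqzm

What's happening: move the first character to the end, then swap the front and back halves of the string.
Applying both steps to "vgcpmqzmnpstad": "gcpmqzmnpstadv", then "npstadvgcpmqzm".
(Check on "tjpciuabwb": → "jpciuabwbt" → "abwbtjpciu" ✓)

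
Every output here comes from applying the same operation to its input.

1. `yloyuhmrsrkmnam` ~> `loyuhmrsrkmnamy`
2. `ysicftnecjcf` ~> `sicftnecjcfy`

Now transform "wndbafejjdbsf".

ndbafejjdbsfw

What's happening: move the first character to the end.
On "wndbafejjdbsf" that produces "ndbafejjdbsfw".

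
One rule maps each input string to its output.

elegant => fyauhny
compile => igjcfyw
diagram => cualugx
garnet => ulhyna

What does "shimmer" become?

bcggylm

Looking at the pairs, the operation is to move the first character to the end, then shift every letter 6 places backward in the alphabet (wrapping around).
For "shimmer", step one produces "himmers"; step two turns that into "bcggylm".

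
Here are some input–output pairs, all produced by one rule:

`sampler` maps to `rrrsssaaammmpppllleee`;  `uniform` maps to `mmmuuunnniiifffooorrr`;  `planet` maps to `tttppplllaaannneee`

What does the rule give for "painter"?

rrrpppaaaiiinnnttteee

Looking at the pairs, the operation is to move the last character to the front, then repeat every character 3 times.
Working it through for "painter": intermediate "rpainte", final "rrrpppaaaiiinnnttteee".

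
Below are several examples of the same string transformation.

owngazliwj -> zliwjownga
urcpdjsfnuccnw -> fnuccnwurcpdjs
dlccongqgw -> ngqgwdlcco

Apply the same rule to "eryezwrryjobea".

Each output is the input with this applied: swap the front and back halves of the string.
"eryezwrryjobea" → "ryjobeaeryezwr".

ryjobeaeryezwr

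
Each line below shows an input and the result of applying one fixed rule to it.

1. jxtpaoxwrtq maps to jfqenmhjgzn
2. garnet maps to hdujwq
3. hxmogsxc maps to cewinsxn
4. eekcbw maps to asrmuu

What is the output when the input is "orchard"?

sxqhteh

The pattern: shift every letter 10 places backward in the alphabet (wrapping around), then move the first 2 characters to the end (rotate left by 2).
Working it through for "orchard": intermediate "ehsxqht", final "sxqhteh".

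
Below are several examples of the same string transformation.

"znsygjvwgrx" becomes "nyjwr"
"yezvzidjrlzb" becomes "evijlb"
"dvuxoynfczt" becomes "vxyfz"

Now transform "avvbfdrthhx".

vbdth

In each case the input is transformed by: keep every other character starting from the second (positions 2nd, 4th, 6th, ...).
Doing the same to "avvbfdrthhx": "vbdth".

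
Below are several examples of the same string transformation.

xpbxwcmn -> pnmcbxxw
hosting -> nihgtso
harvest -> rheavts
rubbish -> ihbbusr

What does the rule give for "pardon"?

ndarpo

Each output is the input with this applied: sort the characters into reverse alphabetical order, then move the first 3 characters to the end (rotate left by 3).
So "pardon" becomes "ndarpo".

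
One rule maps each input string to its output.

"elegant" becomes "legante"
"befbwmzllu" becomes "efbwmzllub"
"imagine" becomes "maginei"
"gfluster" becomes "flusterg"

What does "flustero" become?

Rule — move the first character to the end.
On "flustero" that produces "lusterof".

lusterof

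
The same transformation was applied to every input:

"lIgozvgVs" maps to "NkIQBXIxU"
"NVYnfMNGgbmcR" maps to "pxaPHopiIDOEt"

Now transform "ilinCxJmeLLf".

KNKPeZlOGnnH

The pattern: flip the case of every letter, then shift every letter 2 places forward in the alphabet (wrapping around).
"ilinCxJmeLLf" → "ILINcXjMEllF" → "KNKPeZlOGnnH".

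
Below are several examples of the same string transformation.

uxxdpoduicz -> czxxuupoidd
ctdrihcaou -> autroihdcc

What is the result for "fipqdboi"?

Each output is the input with this applied: sort the characters into reverse alphabetical order, then move the last character to the front.
Applying both steps to "fipqdboi": "qpoiifdb", then "bqpoiifd".

bqpoiifd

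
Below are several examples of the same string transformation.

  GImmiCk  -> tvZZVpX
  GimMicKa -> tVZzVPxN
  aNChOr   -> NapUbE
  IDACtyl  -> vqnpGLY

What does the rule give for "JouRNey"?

wBHeaRL

The pattern: flip the case of every letter, then shift every letter 13 places forward in the alphabet (wrapping around) — i.e. ROT13.
For "JouRNey", step one produces "jOUrnEY"; step two turns that into "wBHeaRL".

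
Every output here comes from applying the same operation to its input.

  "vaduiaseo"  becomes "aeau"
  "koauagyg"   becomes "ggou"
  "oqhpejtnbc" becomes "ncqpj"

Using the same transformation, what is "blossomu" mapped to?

The transformation: keep every other character starting from the second (positions 2nd, 4th, 6th, ...), then move the last 2 characters to the front (rotate right by 2).
"blossomu" → "ouls".

ouls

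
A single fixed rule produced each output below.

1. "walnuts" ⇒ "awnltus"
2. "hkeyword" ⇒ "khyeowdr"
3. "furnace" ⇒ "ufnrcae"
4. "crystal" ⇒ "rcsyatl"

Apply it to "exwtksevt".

The transformation: swap each adjacent pair of characters (1↔2, 3↔4, ...).
On "exwtksevt" that produces "xetwskvet".

xetwskvet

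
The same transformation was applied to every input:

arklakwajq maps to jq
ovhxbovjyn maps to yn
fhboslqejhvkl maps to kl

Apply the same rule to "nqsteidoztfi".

fi

The transformation: keep only the last 2 characters.
Applying that to "nqsteidoztfi" gives "fi".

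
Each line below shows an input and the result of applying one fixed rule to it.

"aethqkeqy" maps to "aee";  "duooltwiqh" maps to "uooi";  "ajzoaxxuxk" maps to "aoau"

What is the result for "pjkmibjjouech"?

ioue

The transformation: keep only the vowels.
For "pjkmibjjouech" the result is "ioue".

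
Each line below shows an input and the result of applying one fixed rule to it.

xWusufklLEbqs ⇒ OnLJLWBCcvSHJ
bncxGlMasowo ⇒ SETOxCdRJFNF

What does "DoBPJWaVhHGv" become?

What's happening: shift every letter 9 places backward in the alphabet (wrapping around), then flip the case of every letter.
"DoBPJWaVhHGv" → "UfSGANrMyYXm" → "uFsganRmYyxM".

uFsganRmYyxM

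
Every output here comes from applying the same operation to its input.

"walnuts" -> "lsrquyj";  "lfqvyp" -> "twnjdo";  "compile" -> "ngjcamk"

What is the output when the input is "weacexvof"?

Rule — move the first 3 characters to the end (rotate left by 3), then shift every letter 2 places backward in the alphabet (wrapping around).
Starting from "weacexvof": after the first operation, "cexvofwea"; after the second, "acvtmducy".

acvtmducy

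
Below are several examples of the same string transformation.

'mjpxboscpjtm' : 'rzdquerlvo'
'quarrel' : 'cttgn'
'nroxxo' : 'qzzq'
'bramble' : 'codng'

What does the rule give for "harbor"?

The pattern: delete the first 2 characters, then shift every letter 2 places forward in the alphabet (wrapping around).
Applying both steps to "harbor": "rbor", then "tdqt".
(Check on "bramble": → "amble" → "codng" ✓)

tdqt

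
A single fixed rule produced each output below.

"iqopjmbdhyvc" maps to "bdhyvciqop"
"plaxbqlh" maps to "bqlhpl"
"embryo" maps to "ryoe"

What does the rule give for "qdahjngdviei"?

Rule — swap the front and back halves of the string, then delete the last 2 characters.
Working it through for "qdahjngdviei": intermediate "gdvieiqdahjn", final "gdvieiqdah".

gdvieiqdah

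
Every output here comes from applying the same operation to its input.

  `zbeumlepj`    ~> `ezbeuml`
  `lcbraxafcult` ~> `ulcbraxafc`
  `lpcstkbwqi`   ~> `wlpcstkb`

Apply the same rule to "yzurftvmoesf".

The rule is to delete the last 2 characters, then move the last character to the front.
Starting from "yzurftvmoesf": after the first operation, "yzurftvmoe"; after the second, "eyzurftvmo".

eyzurftvmo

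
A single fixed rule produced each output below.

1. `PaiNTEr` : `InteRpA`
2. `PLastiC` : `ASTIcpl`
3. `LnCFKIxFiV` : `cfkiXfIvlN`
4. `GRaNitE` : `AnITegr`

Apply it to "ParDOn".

RdoNpA

In each case the input is transformed by: move the first 2 characters to the end (rotate left by 2), then flip the case of every letter.
Applying both steps to "ParDOn": "rDOnPa", then "RdoNpA".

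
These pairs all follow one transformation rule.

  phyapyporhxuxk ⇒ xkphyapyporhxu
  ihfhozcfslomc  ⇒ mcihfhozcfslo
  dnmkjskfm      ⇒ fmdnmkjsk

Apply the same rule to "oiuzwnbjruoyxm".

xmoiuzwnbjruoy

Rule — move the last 2 characters to the front (rotate right by 2).
Applying that to "oiuzwnbjruoyxm" gives "xmoiuzwnbjruoy".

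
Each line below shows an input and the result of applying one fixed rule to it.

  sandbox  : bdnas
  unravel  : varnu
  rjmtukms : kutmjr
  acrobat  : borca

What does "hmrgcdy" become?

cgrmh

What's happening: delete the last 2 characters, then reverse the string.
Starting from "hmrgcdy": after the first operation, "hmrgc"; after the second, "cgrmh".
(Check on "rjmtukms": → "rjmtuk" → "kutmjr" ✓)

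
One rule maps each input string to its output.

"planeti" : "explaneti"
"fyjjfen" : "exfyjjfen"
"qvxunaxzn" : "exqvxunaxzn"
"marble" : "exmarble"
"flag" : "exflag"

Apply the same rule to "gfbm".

Looking at the pairs, the operation is to prepend "ex".
Doing the same to "gfbm": "exgfbm".

exgfbm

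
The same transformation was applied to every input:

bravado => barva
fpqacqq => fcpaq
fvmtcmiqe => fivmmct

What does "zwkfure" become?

zuwfk

What's happening: delete the last 2 characters, then take characters alternately from the front and the back (1st, last, 2nd, 2nd-last, ...).
On "zwkfure" that produces "zuwfk".
(Check on "fvmtcmiqe": → "fvmtcmi" → "fivmmct" ✓)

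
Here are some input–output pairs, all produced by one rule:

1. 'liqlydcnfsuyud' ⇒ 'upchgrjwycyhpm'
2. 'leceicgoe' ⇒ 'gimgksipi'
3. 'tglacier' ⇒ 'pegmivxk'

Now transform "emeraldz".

ivephdiq

The rule is to shift every letter 4 places forward in the alphabet (wrapping around), then move the first 2 characters to the end (rotate left by 2).
On "emeraldz": the first step gives "iqivephd", and the second then gives "ivephdiq".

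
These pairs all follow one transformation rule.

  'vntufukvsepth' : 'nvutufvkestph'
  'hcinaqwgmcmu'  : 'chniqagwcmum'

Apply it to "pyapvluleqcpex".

yppalvluqepcxe

Rule — swap each adjacent pair of characters (1↔2, 3↔4, ...).
For "pyapvluleqcpex" the result is "yppalvluqepcxe".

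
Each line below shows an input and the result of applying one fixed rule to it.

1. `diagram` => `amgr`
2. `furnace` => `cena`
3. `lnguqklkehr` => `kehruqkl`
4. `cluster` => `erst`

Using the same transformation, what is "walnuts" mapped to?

Rule — delete the first 3 characters, then swap the front and back halves of the string.
Working it through for "walnuts": intermediate "nuts", final "tsnu".

tsnu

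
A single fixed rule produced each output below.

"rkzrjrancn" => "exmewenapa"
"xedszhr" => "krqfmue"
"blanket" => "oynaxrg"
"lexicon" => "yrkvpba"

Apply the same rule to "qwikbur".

Looking at the pairs, the operation is to shift every letter 13 places forward in the alphabet (wrapping around) — i.e. ROT13.
Applying that to "qwikbur" gives "djvxohe".

djvxohe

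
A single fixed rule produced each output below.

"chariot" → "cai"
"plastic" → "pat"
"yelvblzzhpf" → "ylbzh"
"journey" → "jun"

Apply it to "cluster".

cut

The rule is to swap each adjacent pair of characters (1↔2, 3↔4, ...), then keep every other character starting from the second (positions 2nd, 4th, 6th, ...).
Applying both steps to "cluster": "lcsuetr", then "cut".
(Check on "plastic": → "lpsaitc" → "pat" ✓)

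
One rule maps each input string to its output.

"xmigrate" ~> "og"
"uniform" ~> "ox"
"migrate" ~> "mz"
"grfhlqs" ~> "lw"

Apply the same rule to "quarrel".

gk

Rule — keep one character in every 3, starting at position 3 (positions 3rd, 6th, 9th, ...), then shift every letter 6 places forward in the alphabet (wrapping around).
So "quarrel" becomes "gk".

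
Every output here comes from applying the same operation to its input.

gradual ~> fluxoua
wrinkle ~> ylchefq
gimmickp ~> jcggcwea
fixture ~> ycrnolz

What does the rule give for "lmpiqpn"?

The transformation: swap the first and last characters, then shift every letter 6 places backward in the alphabet (wrapping around).
On "lmpiqpn" that produces "hgjckjf".

hgjckjf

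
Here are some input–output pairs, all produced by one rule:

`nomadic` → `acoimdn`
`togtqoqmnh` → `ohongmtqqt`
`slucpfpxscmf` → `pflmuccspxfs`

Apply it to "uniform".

fmnriou

The pattern: take characters alternately from the front and the back (1st, last, 2nd, 2nd-last, ...), then swap the first and last characters.
Starting from "uniform": after the first operation, "umnriof"; after the second, "fmnriou".
(Check on "togtqoqmnh": → "thongmtqqo" → "ohongmtqqt" ✓)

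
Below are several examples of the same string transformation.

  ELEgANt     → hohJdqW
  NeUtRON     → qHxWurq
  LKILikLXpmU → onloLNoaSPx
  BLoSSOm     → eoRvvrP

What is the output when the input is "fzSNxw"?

What's happening: shift every letter 3 places forward in the alphabet (wrapping around), then flip the case of every letter.
"fzSNxw" → "icVQaz" → "ICvqAZ".

ICvqAZ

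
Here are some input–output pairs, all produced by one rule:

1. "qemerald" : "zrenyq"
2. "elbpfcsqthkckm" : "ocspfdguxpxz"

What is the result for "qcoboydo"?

boblqb

What's happening: shift every letter 13 places forward in the alphabet (wrapping around) — i.e. ROT13, then delete the first 2 characters.
So "qcoboydo" becomes "boblqb".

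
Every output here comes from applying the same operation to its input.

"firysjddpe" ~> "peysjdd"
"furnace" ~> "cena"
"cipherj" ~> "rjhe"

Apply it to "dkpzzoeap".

apzzoe

In each case the input is transformed by: delete the first 3 characters, then move the last 2 characters to the front (rotate right by 2).
On "dkpzzoeap": the first step gives "zzoeap", and the second then gives "apzzoe".
(Check on "furnace": → "nace" → "cena" ✓)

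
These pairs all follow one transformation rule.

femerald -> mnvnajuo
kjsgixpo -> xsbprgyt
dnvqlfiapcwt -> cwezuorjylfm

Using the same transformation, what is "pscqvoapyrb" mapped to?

kblzexjyhay

In each case the input is transformed by: swap the first and last characters, then shift every letter 9 places forward in the alphabet (wrapping around).
For "pscqvoapyrb" the result is "kblzexjyhay".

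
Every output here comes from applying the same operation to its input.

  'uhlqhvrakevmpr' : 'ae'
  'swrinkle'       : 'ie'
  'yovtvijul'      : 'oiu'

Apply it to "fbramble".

Looking at the pairs, the operation is to keep every other character starting from the second (positions 2nd, 4th, 6th, ...), then keep only the vowels.
Applying both steps to "fbramble": "babe", then "ae".
(Check on "swrinkle": → "wike" → "ie" ✓)

ae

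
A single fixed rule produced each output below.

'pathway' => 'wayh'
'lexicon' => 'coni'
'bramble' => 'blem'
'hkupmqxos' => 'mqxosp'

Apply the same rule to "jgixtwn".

twnx

Rule — delete the first 3 characters, then move the first character to the end.
Doing the same to "jgixtwn": "twnx".
(Check on "pathway": → "hway" → "wayh" ✓)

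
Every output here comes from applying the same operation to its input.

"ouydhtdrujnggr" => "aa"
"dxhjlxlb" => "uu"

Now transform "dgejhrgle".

The transformation: shift every letter 9 places forward in the alphabet (wrapping around), then keep only the vowels.
Applying both steps to "dgejhrgle": "mpnsqapun", then "au".

au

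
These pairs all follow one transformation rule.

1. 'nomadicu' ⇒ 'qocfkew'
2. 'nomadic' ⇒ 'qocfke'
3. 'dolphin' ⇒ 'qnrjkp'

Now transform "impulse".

orwnug

The transformation: shift every letter 2 places forward in the alphabet (wrapping around), then delete the first character.
For "impulse" the result is "orwnug".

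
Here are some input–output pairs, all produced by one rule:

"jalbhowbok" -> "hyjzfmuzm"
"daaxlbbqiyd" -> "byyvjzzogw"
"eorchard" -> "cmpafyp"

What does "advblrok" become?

The rule is to delete the last character, then shift every letter 2 places backward in the alphabet (wrapping around).
"advblrok" → "advblro" → "ybtzjpm".
(Check on "jalbhowbok": → "jalbhowbo" → "hyjzfmuzm" ✓)

ybtzjpm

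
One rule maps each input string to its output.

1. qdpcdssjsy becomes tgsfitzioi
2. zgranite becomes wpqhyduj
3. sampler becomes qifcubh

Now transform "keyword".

uamohet

What's happening: shift every letter 10 places backward in the alphabet (wrapping around), then swap each adjacent pair of characters (1↔2, 3↔4, ...).
Working it through for "keyword": intermediate "auomeht", final "uamohet".
(Check on "sampler": → "iqcfbuh" → "qifcubh" ✓)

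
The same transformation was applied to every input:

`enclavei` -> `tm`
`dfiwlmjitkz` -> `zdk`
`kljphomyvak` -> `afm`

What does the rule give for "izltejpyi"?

The transformation: keep one character in every 3, starting at position 3 (positions 3rd, 6th, 9th, ...), then shift every letter 9 places backward in the alphabet (wrapping around).
Starting from "izltejpyi": after the first operation, "lji"; after the second, "caz".

caz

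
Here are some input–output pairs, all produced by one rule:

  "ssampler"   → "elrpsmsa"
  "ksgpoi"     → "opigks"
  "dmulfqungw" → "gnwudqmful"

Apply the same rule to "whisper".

eprswih

In each case the input is transformed by: move the last 2 characters to the front (rotate right by 2), then take characters alternately from the front and the back (1st, last, 2nd, 2nd-last, ...).
On "whisper": the first step gives "erwhisp", and the second then gives "eprswih".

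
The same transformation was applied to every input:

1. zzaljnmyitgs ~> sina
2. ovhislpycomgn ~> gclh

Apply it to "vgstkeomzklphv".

pzes

What's happening: keep one character in every 3, starting at position 3 (positions 3rd, 6th, 9th, ...), then reverse the string.
For "vgstkeomzklphv", step one produces "sezp"; step two turns that into "pzes".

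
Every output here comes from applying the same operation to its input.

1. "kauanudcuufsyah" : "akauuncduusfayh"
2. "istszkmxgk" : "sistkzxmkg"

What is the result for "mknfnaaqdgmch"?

The rule is to swap each adjacent pair of characters (1↔2, 3↔4, ...).
"mknfnaaqdgmch" → "kmfnanqagdcmh".

kmfnanqagdcmh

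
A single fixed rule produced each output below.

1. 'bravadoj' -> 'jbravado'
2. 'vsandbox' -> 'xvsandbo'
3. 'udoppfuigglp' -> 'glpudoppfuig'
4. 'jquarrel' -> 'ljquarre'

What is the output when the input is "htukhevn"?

nhtukhev

The transformation: swap the front and back halves of the string, then move the first 3 characters to the end (rotate left by 3).
"htukhevn" → "hevnhtuk" → "nhtukhev".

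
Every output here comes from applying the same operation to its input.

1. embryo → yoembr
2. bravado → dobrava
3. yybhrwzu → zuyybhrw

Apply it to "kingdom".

omkingd

Rule — move the last 2 characters to the front (rotate right by 2).
On "kingdom" that produces "omkingd".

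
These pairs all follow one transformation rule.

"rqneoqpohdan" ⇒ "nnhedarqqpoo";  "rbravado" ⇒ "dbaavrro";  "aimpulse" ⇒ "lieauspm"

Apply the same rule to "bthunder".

Rule — sort the characters into reverse alphabetical order, then swap the front and back halves of the string.
So "bthunder" becomes "hedbutrn".

hedbutrn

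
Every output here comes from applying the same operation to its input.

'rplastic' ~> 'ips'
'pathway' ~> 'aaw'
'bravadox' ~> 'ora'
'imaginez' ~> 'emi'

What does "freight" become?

hrg

In each case the input is transformed by: move the last 2 characters to the front (rotate right by 2), then keep one character in every 3, starting at position 1 (positions 1st, 4th, 7th, ...).
On "freight": the first step gives "htfreig", and the second then gives "hrg".
(Check on "imaginez": → "ezimagin" → "emi" ✓)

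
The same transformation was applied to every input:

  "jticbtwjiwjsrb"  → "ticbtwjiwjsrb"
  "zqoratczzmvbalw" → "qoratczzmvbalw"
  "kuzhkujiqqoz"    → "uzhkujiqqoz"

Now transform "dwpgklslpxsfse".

wpgklslpxsfse

The pattern: delete the first character.
"dwpgklslpxsfse" → "wpgklslpxsfse".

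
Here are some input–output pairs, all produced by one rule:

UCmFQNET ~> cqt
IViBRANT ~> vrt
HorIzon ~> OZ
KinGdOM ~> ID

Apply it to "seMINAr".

What's happening: flip the case of every letter, then keep one character in every 3, starting at position 2 (positions 2nd, 5th, 8th, ...).
Applying both steps to "seMINAr": "SEminaR", then "En".

En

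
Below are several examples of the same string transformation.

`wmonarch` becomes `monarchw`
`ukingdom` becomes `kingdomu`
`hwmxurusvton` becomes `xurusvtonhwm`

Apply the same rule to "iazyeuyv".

azyeuyvi

Each output is the input with this applied: swap the front and back halves of the string, then move the last 3 characters to the front (rotate right by 3).
Starting from "iazyeuyv": after the first operation, "euyviazy"; after the second, "azyeuyvi".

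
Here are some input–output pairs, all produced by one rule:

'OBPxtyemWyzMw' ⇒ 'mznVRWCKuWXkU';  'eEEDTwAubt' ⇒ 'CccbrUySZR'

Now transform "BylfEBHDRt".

The transformation: flip the case of every letter, then shift every letter 2 places backward in the alphabet (wrapping around).
For "BylfEBHDRt", step one produces "bYLFebhdrT"; step two turns that into "zWJDczfbpR".

zWJDczfbpR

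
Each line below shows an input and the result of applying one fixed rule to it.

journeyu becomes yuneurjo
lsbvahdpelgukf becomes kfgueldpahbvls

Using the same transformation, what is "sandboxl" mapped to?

xlbondsa

What's happening: reverse the string, then swap each adjacent pair of characters (1↔2, 3↔4, ...).
Starting from "sandboxl": after the first operation, "lxobdnas"; after the second, "xlbondsa".
(Check on "journeyu": → "uyenruoj" → "yuneurjo" ✓)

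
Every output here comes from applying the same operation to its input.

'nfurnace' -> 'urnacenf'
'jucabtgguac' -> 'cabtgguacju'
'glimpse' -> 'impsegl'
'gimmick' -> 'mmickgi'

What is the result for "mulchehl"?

lchehlmu

The pattern: move the first 2 characters to the end (rotate left by 2).
Doing the same to "mulchehl": "lchehlmu".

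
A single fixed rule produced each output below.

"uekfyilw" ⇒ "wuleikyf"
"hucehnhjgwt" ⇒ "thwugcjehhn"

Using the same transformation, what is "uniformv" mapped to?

The pattern: take characters alternately from the front and the back (1st, last, 2nd, 2nd-last, ...), then swap each adjacent pair of characters (1↔2, 3↔4, ...).
Applying both steps to "uniformv": "uvnmirfo", then "vumnriof".

vumnriof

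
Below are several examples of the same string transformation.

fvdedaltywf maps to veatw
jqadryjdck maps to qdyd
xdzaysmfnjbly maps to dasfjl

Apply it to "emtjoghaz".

mjga

Each output is the input with this applied: delete the last character, then keep every other character starting from the second (positions 2nd, 4th, 6th, ...).
Starting from "emtjoghaz": after the first operation, "emtjogha"; after the second, "mjga".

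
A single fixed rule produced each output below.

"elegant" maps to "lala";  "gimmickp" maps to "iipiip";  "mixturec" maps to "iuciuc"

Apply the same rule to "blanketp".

lkplkp

Looking at the pairs, the operation is to keep one character in every 3, starting at position 2 (positions 2nd, 5th, 8th, ...), then write the whole string twice.
Starting from "blanketp": after the first operation, "lkp"; after the second, "lkplkp".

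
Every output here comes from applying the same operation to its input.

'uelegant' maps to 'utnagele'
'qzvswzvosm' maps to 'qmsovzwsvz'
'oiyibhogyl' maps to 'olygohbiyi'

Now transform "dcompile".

delipmoc

Each output is the input with this applied: reverse the string, then move the last character to the front.
Starting from "dcompile": after the first operation, "elipmocd"; after the second, "delipmoc".
(Check on "qzvswzvosm": → "msovzwsvzq" → "qmsovzwsvz" ✓)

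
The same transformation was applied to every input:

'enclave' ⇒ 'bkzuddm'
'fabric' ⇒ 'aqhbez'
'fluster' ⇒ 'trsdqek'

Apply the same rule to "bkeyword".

dxvnqcaj

Looking at the pairs, the operation is to shift every letter 1 place backward in the alphabet (wrapping around), then move the first 2 characters to the end (rotate left by 2).
Working it through for "bkeyword": intermediate "ajdxvnqc", final "dxvnqcaj".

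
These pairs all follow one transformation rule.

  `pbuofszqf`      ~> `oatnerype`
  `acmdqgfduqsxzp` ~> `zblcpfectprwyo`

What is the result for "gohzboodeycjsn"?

fngyanncdxbirm

The rule is to shift every letter 1 place backward in the alphabet (wrapping around).
On "gohzboodeycjsn" that produces "fngyanncdxbirm".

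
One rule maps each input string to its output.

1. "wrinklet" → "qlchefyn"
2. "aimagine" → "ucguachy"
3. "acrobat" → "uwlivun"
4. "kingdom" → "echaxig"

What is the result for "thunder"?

What's happening: shift every letter 6 places backward in the alphabet (wrapping around).
So "thunder" becomes "nbohxyl".

nbohxyl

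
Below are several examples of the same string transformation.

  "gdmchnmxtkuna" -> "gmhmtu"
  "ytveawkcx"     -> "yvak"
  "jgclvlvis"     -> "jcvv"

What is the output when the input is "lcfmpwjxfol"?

The rule is to move the last character to the front, then keep every other character starting from the second (positions 2nd, 4th, 6th, ...).
Doing the same to "lcfmpwjxfol": "lfpjf".

lfpjf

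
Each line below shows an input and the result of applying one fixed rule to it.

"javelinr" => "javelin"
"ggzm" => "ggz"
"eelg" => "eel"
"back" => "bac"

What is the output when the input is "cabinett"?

The pattern: delete the last character.
Doing the same to "cabinett": "cabinet".

cabinet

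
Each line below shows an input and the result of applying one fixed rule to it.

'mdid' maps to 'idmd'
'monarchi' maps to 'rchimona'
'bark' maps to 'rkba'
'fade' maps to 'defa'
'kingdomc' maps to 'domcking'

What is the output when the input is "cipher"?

What's happening: swap the front and back halves of the string.
Doing the same to "cipher": "hercip".

hercip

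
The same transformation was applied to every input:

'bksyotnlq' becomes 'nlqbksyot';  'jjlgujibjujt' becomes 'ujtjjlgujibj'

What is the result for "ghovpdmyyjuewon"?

Each output is the input with this applied: move the last 3 characters to the front (rotate right by 3).
For "ghovpdmyyjuewon" the result is "wonghovpdmyyjue".

wonghovpdmyyjue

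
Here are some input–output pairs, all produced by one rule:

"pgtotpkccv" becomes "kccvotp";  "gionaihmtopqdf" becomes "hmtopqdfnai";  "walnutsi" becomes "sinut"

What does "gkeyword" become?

The transformation: delete the first 3 characters, then move the first 3 characters to the end (rotate left by 3).
Starting from "gkeyword": after the first operation, "yword"; after the second, "rdywo".
(Check on "pgtotpkccv": → "otpkccv" → "kccvotp" ✓)

rdywo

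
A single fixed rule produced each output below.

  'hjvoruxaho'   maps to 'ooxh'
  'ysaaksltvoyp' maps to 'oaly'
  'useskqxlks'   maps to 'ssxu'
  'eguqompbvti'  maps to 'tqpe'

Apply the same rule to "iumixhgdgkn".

In each case the input is transformed by: keep one character in every 3, starting at position 1 (positions 1st, 4th, 7th, ...), then swap the first and last characters.
For "iumixhgdgkn", step one produces "iigk"; step two turns that into "kigi".

kigi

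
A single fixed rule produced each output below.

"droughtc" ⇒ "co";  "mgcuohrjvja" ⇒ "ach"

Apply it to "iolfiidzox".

Each output is the input with this applied: move the last 3 characters to the front (rotate right by 3), then keep one character in every 3, starting at position 3 (positions 3rd, 6th, 9th, ...).
Applying both steps to "iolfiidzox": "zoxiolfiid", then "xli".
(Check on "mgcuohrjvja": → "vjamgcuohrj" → "ach" ✓)

xli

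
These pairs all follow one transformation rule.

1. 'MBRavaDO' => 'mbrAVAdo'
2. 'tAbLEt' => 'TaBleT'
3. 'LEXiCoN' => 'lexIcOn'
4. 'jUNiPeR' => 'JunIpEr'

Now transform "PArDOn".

The rule is to flip the case of every letter.
"PArDOn" → "paRdoN".

paRdoN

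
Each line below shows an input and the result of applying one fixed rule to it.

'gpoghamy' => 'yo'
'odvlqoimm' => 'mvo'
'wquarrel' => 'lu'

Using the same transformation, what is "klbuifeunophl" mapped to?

The transformation: move the last 3 characters to the front (rotate right by 3), then keep one character in every 3, starting at position 3 (positions 3rd, 6th, 9th, ...).
Applying both steps to "klbuifeunophl": "phlklbuifeuno", then "lbfn".

lbfn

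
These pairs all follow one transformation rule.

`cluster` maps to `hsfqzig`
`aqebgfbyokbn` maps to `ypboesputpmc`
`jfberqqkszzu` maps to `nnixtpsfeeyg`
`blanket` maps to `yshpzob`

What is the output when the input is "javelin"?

zwbxojs

What's happening: shift every letter 12 places backward in the alphabet (wrapping around), then move the last 3 characters to the front (rotate right by 3).
For "javelin", step one produces "xojszwb"; step two turns that into "zwbxojs".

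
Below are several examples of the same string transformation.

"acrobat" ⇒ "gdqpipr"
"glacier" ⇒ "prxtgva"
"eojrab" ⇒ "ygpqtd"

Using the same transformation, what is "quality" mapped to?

The pattern: shift every letter 11 places backward in the alphabet (wrapping around), then move the first 2 characters to the end (rotate left by 2).
For "quality", step one produces "fjpaxin"; step two turns that into "paxinfj".
(Check on "eojrab": → "tdygpq" → "ygpqtd" ✓)

paxinfj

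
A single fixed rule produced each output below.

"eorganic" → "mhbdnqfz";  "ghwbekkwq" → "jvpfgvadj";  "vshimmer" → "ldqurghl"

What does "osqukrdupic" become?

The pattern: move the last 3 characters to the front (rotate right by 3), then shift every letter 1 place backward in the alphabet (wrapping around).
"osqukrdupic" → "picosqukrdu" → "ohbnrptjqct".

ohbnrptjqct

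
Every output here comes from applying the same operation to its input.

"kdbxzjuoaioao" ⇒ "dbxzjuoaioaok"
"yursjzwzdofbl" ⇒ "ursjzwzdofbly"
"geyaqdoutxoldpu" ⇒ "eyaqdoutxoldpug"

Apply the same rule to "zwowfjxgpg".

In each case the input is transformed by: move the first character to the end.
So "zwowfjxgpg" becomes "wowfjxgpgz".

wowfjxgpgz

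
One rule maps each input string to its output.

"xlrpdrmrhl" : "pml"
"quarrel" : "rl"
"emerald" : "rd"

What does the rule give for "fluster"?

sr

The rule is to move the first 2 characters to the end (rotate left by 2), then keep one character in every 3, starting at position 2 (positions 2nd, 5th, 8th, ...).
Starting from "fluster": after the first operation, "usterfl"; after the second, "sr".
(Check on "quarrel": → "arrelqu" → "rl" ✓)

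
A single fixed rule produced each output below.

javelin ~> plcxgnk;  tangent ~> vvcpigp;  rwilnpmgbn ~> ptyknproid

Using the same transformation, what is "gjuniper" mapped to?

tilwpkrg

What's happening: move the last character to the front, then shift every letter 2 places forward in the alphabet (wrapping around).
"gjuniper" → "rgjunipe" → "tilwpkrg".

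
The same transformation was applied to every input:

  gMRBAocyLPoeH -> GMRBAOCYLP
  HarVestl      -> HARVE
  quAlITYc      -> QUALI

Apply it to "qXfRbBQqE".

QXFRBB

Looking at the pairs, the operation is to delete the last 3 characters, then convert every letter to uppercase.
Applying both steps to "qXfRbBQqE": "qXfRbB", then "QXFRBB".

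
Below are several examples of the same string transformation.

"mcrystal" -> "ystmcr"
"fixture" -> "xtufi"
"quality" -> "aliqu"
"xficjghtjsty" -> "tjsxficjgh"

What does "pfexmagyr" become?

magpfex

The pattern: delete the last 2 characters, then move the last 3 characters to the front (rotate right by 3).
For "pfexmagyr" the result is "magpfex".
(Check on "quality": → "quali" → "aliqu" ✓)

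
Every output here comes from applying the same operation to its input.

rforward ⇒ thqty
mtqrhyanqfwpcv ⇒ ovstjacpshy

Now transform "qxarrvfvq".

szcttx

Rule — shift every letter 2 places forward in the alphabet (wrapping around), then delete the last 3 characters.
Working it through for "qxarrvfvq": intermediate "szcttxhxs", final "szcttx".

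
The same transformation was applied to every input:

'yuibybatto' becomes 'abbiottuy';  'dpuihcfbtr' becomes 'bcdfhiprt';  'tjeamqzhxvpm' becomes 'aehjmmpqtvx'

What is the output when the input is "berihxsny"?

behinrsx

Rule — sort the characters into alphabetical order, then delete the last character.
Working it through for "berihxsny": intermediate "behinrsxy", final "behinrsx".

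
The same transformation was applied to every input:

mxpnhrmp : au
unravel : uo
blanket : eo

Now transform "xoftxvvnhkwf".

Rule — shift every letter 3 places forward in the alphabet (wrapping around), then keep only the vowels.
Applying both steps to "xoftxvvnhkwf": "ariwayyqknzi", then "aiai".

aiai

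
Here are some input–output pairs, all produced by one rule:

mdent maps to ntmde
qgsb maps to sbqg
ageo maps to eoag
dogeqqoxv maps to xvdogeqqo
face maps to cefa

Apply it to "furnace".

cefurna

Looking at the pairs, the operation is to move the last 2 characters to the front (rotate right by 2).
So "furnace" becomes "cefurna".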